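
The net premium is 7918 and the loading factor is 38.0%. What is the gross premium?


Gross = net * (1 + loading)
= 7918 * (1 + 0.38)
= 7918 * 1.38
= 10926.84


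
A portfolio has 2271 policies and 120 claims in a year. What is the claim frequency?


frequency = claims / policies
= 120 / 2271
= 0.0528


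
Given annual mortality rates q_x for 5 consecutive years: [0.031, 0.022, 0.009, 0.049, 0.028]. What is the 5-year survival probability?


p_k = 1 - q_k for each year
Survival = product of (1 - q_k)
= 0.969 * 0.978 * 0.991 * 0.951 * 0.972
= 0.8681


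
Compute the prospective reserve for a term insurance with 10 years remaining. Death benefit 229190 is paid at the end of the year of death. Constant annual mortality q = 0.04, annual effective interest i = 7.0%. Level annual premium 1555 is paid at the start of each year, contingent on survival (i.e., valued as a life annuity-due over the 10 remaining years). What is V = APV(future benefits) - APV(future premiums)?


v = 1/(1+i) = 0.934579
APV(future benefits) per unit = sum_{k=0}^{9} k_p_x * q * v^(k+1) = 0.240739
APV(future benefits) = 229190 * 0.240739 = 55175.0173
Life annuity-due factor ä_{x:10} = sum_{k=0}^{9} k_p_x * v^k = 6.439774
APV(future premiums) = 1555 * 6.439774 = 10013.8479
V = 55175.0173 - 10013.8479
= 45161.1693


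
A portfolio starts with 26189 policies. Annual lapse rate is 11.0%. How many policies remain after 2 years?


remaining = initial * (1 - lapse)^years
= 26189 * (1 - 0.11)^2
= 26189 * 0.7921
= 20744.3069


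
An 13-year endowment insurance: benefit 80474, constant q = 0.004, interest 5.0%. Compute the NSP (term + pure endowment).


Term component = 2960.2696
Pure endowment = 13_p_x * v^13 * benefit = 0.94923 * 0.530321 * 80474 = 40510.3598
NSP = 43470.6294


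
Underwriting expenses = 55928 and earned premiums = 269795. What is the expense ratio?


Expense ratio = expenses / premiums
= 55928 / 269795
= 0.2073


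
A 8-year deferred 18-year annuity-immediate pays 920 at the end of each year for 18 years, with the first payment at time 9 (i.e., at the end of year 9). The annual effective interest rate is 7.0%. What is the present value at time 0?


PV at time 8 of the 18-year annuity-immediate:
a_n = 920 * (1-(1+0.07)^(-18))/0.07 = 9254.36
Discount back 8 years to time 0:
PV = 9254.36 * (1+0.07)^(-8)
= 9254.36 * 0.582009
= 5386.1218


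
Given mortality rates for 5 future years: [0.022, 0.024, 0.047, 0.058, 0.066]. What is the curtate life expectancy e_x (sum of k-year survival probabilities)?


e_x = sum_{k=1}^{n} k_p_x
k_p_x values:
  1_p_x = 0.978
  2_p_x = 0.954528
  3_p_x = 0.909665
  4_p_x = 0.856905
  5_p_x = 0.800349
e_x = 4.4994


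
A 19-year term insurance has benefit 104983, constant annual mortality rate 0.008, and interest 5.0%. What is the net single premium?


NSP = benefit * sum_{k=0}^{n-1} k_p_x * q * v^(k+1)
With constant q=0.008, v=0.952381
Sum = 0.091073
NSP = 104983 * 0.091073
= 9561.0826


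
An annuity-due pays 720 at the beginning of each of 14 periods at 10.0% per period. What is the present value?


PV_due = PMT * (1-(1+i)^(-n))/i * (1+i)
PV_immediate = 5304.015
PV_due = 5304.015 * 1.1
= 5834.4165


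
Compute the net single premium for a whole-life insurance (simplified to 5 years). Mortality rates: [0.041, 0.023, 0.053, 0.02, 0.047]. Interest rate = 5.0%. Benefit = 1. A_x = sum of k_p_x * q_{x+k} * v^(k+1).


v = 0.952381
Year 0: k_p_x=1.0, q=0.041, term=0.039048
Year 1: k_p_x=0.959, q=0.023, term=0.020006
Year 2: k_p_x=0.936943, q=0.053, term=0.042896
Year 3: k_p_x=0.887285, q=0.02, term=0.014599
Year 4: k_p_x=0.869539, q=0.047, term=0.032021
A_x = 0.1486


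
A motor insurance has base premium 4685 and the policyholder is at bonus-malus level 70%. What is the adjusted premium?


adjusted = base * BM_level / 100
= 4685 * 70 / 100
= 4685 * 0.7
= 3279.5


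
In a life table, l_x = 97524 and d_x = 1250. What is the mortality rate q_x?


q_x = d_x / l_x
= 1250 / 97524
= 0.0128


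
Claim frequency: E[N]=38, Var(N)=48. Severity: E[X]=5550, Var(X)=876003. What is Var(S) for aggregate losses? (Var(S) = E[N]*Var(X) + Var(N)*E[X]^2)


Var(S) = E[N]*Var(X) + Var(N)*E[X]^2
= 38*876003 + 48*5550^2
= 33288114 + 1478520000
= 1.5118e+09


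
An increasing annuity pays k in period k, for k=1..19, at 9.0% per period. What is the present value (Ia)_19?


(Ia)_n = sum_{k=1}^{n} k * v^k, v = 1/(1+i)
v = 0.917431
Sum computed term by term:
(Ia)_19 = 67.3369


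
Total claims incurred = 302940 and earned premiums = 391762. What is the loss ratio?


Loss ratio = claims / premiums
= 302940 / 391762
= 0.7733


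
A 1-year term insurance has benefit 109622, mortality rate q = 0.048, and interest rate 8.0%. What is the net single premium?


NSP = benefit * q * v
v = 1/(1+i) = 0.925926
NSP = 109622 * 0.048 * 0.925926
= 4872.0889


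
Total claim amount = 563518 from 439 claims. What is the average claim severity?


severity = total / number
= 563518 / 439
= 1283.6401


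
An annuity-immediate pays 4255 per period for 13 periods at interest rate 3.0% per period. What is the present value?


PV = PMT * (1 - (1+i)^(-n)) / i
= 4255 * (1 - (1+0.03)^(-13)) / 0.03
= 4255 * (1 - 0.680951) / 0.03
= 4255 * 10.634955
= 45251.7349


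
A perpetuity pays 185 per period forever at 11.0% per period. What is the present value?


PV = PMT / i
= 185 / 0.11
= 1681.8182


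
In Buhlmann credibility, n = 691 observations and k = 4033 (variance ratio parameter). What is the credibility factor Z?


Z = n / (n + k)
= 691 / (691 + 4033)
= 691 / 4724
= 0.1463


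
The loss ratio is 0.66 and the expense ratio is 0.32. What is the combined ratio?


Combined ratio = loss ratio + expense ratio
= 0.66 + 0.32
= 0.98


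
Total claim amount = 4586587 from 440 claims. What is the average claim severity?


severity = total / number
= 4586587 / 440
= 10424.0614


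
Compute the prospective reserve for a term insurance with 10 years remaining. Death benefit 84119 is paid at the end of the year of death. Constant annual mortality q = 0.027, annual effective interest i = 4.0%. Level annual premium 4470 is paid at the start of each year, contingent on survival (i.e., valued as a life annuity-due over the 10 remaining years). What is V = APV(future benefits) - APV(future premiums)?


v = 1/(1+i) = 0.961538
APV(future benefits) per unit = sum_{k=0}^{9} k_p_x * q * v^(k+1) = 0.195931
APV(future benefits) = 84119 * 0.195931 = 16481.5122
Life annuity-due factor ä_{x:10} = sum_{k=0}^{9} k_p_x * v^k = 7.546968
APV(future premiums) = 4470 * 7.546968 = 33734.9486
V = 16481.5122 - 33734.9486
= -17253.4364


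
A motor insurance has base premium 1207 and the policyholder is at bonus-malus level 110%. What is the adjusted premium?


adjusted = base * BM_level / 100
= 1207 * 110 / 100
= 1207 * 1.1
= 1327.7


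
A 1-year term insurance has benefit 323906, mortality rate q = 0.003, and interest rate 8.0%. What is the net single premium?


NSP = benefit * q * v
v = 1/(1+i) = 0.925926
NSP = 323906 * 0.003 * 0.925926
= 899.7389


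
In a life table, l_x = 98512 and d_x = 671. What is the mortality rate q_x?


q_x = d_x / l_x
= 671 / 98512
= 0.0068


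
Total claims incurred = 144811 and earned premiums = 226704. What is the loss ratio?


Loss ratio = claims / premiums
= 144811 / 226704
= 0.6388


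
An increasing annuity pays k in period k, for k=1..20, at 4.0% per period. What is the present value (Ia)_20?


(Ia)_n = sum_{k=1}^{n} k * v^k, v = 1/(1+i)
v = 0.961538
Sum computed term by term:
(Ia)_20 = 125.155


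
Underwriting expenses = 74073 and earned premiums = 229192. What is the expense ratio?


Expense ratio = expenses / premiums
= 74073 / 229192
= 0.3232


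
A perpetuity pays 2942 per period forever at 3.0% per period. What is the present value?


PV = PMT / i
= 2942 / 0.03
= 98066.6667


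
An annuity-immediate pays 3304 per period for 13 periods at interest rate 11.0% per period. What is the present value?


PV = PMT * (1 - (1+i)^(-n)) / i
= 3304 * (1 - (1+0.11)^(-13)) / 0.11
= 3304 * (1 - 0.257514) / 0.11
= 3304 * 6.74987
= 22301.5718


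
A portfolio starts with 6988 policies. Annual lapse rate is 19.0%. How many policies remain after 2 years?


remaining = initial * (1 - lapse)^years
= 6988 * (1 - 0.19)^2
= 6988 * 0.6561
= 4584.8268


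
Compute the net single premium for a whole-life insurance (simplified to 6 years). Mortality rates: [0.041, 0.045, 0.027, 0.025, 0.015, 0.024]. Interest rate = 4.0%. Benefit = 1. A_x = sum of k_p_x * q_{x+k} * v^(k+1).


v = 0.961538
Year 0: k_p_x=1.0, q=0.041, term=0.039423
Year 1: k_p_x=0.959, q=0.045, term=0.039899
Year 2: k_p_x=0.915845, q=0.027, term=0.021983
Year 3: k_p_x=0.891117, q=0.025, term=0.019043
Year 4: k_p_x=0.868839, q=0.015, term=0.010712
Year 5: k_p_x=0.855807, q=0.024, term=0.016233
A_x = 0.1473


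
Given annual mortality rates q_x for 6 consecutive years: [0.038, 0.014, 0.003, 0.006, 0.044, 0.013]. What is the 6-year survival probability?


p_k = 1 - q_k for each year
Survival = product of (1 - q_k)
= 0.962 * 0.986 * 0.997 * 0.994 * 0.956 * 0.987
= 0.887


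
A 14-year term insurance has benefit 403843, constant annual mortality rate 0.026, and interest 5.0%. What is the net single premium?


NSP = benefit * sum_{k=0}^{n-1} k_p_x * q * v^(k+1)
With constant q=0.026, v=0.952381
Sum = 0.222614
NSP = 403843 * 0.222614
= 89901.2375


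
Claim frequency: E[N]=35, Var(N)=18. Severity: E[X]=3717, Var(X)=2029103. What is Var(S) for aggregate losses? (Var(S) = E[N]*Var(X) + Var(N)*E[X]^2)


Var(S) = E[N]*Var(X) + Var(N)*E[X]^2
= 35*2029103 + 18*3717^2
= 71018605 + 248689602
= 3.1971e+08


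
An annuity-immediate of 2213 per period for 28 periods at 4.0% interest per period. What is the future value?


FV = PMT * ((1+i)^n - 1) / i
= 2213 * ((1.04)^28 - 1) / 0.04
= 2213 * (2.998703 - 1) / 0.04
= 110578.2611


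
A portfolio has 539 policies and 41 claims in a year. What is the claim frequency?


frequency = claims / policies
= 41 / 539
= 0.0761


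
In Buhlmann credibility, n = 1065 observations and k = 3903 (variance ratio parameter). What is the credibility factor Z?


Z = n / (n + k)
= 1065 / (1065 + 3903)
= 1065 / 4968
= 0.2144


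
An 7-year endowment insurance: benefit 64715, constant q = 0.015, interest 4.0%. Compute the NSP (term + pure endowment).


Term component = 5583.811
Pure endowment = 7_p_x * v^7 * benefit = 0.899609 * 0.759918 * 64715 = 44241.0264
NSP = 49824.8374


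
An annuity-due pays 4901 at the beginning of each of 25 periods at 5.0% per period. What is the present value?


PV_due = PMT * (1-(1+i)^(-n))/i * (1+i)
PV_immediate = 69074.4223
PV_due = 69074.4223 * 1.05
= 72528.1434


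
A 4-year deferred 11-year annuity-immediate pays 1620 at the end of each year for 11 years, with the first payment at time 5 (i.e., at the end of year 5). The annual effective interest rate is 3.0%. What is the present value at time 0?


PV at time 4 of the 11-year annuity-immediate:
a_n = 1620 * (1-(1+0.03)^(-11))/0.03 = 14989.2511
Discount back 4 years to time 0:
PV = 14989.2511 * (1+0.03)^(-4)
= 14989.2511 * 0.888487
= 13317.7554


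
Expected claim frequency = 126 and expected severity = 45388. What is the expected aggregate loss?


E[S] = E[N] * E[X]
= 126 * 45388
= 5.7189e+06


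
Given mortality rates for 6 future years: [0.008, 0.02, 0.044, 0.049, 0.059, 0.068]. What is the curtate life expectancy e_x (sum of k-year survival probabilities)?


e_x = sum_{k=1}^{n} k_p_x
k_p_x values:
  1_p_x = 0.992
  2_p_x = 0.97216
  3_p_x = 0.929385
  4_p_x = 0.883845
  5_p_x = 0.831698
  6_p_x = 0.775143
e_x = 5.3842


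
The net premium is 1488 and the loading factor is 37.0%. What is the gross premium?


Gross = net * (1 + loading)
= 1488 * (1 + 0.37)
= 1488 * 1.37
= 2038.56


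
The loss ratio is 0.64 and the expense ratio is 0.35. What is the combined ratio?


Combined ratio = loss ratio + expense ratio
= 0.64 + 0.35
= 0.99


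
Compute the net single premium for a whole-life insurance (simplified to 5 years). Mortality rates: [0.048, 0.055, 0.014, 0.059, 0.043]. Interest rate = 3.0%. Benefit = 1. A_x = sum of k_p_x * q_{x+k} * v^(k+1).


v = 0.970874
Year 0: k_p_x=1.0, q=0.048, term=0.046602
Year 1: k_p_x=0.952, q=0.055, term=0.049354
Year 2: k_p_x=0.89964, q=0.014, term=0.011526
Year 3: k_p_x=0.887045, q=0.059, term=0.0465
Year 4: k_p_x=0.834709, q=0.043, term=0.030961
A_x = 0.1849


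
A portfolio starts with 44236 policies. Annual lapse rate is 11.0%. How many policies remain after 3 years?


remaining = initial * (1 - lapse)^years
= 44236 * (1 - 0.11)^3
= 44236 * 0.704969
= 31185.0087


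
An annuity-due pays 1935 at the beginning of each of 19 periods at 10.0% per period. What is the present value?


PV_due = PMT * (1-(1+i)^(-n))/i * (1+i)
PV_immediate = 16186.1204
PV_due = 16186.1204 * 1.1
= 17804.7324


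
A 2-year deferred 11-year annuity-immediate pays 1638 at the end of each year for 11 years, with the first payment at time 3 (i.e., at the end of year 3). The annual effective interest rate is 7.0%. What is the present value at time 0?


PV at time 2 of the 11-year annuity-immediate:
a_n = 1638 * (1-(1+0.07)^(-11))/0.07 = 12282.8286
Discount back 2 years to time 0:
PV = 12282.8286 * (1+0.07)^(-2)
= 12282.8286 * 0.873439
= 10728.2982


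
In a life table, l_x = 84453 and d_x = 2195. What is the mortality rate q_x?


q_x = d_x / l_x
= 2195 / 84453
= 0.026


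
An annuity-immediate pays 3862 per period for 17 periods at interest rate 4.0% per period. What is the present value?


PV = PMT * (1 - (1+i)^(-n)) / i
= 3862 * (1 - (1+0.04)^(-17)) / 0.04
= 3862 * (1 - 0.513373) / 0.04
= 3862 * 12.165669
= 46983.8131


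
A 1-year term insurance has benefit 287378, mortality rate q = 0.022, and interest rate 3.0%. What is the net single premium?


NSP = benefit * q * v
v = 1/(1+i) = 0.970874
NSP = 287378 * 0.022 * 0.970874
= 6138.1709


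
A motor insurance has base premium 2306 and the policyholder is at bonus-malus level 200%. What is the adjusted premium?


adjusted = base * BM_level / 100
= 2306 * 200 / 100
= 2306 * 2.0
= 4612.0


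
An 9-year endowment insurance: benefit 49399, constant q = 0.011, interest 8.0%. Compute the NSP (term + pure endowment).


Term component = 3267.2106
Pure endowment = 9_p_x * v^9 * benefit = 0.905246 * 0.500249 * 49399 = 22370.2575
NSP = 25637.4681


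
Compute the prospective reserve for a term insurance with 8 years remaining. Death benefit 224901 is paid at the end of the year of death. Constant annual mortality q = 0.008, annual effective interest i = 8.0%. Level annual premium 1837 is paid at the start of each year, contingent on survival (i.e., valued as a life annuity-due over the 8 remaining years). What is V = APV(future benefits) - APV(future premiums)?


v = 1/(1+i) = 0.925926
APV(future benefits) per unit = sum_{k=0}^{7} k_p_x * q * v^(k+1) = 0.04485
APV(future benefits) = 224901 * 0.04485 = 10086.9223
Life annuity-due factor ä_{x:8} = sum_{k=0}^{7} k_p_x * v^k = 6.054817
APV(future premiums) = 1837 * 6.054817 = 11122.6997
V = 10086.9223 - 11122.6997
= -1035.7774


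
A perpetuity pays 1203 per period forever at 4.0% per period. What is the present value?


PV = PMT / i
= 1203 / 0.04
= 30075.0


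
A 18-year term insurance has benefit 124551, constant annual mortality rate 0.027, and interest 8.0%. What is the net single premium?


NSP = benefit * sum_{k=0}^{n-1} k_p_x * q * v^(k+1)
With constant q=0.027, v=0.925926
Sum = 0.213755
NSP = 124551 * 0.213755
= 26623.3439


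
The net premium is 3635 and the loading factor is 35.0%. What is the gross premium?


Gross = net * (1 + loading)
= 3635 * (1 + 0.35)
= 3635 * 1.35
= 4907.25


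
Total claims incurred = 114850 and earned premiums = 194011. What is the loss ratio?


Loss ratio = claims / premiums
= 114850 / 194011
= 0.592


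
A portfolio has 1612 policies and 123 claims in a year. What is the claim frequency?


frequency = claims / policies
= 123 / 1612
= 0.0763


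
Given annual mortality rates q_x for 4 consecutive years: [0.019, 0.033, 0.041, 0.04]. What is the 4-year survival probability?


p_k = 1 - q_k for each year
Survival = product of (1 - q_k)
= 0.981 * 0.967 * 0.959 * 0.96
= 0.8733


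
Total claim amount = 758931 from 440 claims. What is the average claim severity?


severity = total / number
= 758931 / 440
= 1724.8432


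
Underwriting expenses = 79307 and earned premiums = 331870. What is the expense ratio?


Expense ratio = expenses / premiums
= 79307 / 331870
= 0.239


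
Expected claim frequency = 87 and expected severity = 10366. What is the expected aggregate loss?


E[S] = E[N] * E[X]
= 87 * 10366
= 901842


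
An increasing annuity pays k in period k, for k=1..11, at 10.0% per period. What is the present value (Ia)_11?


(Ia)_n = sum_{k=1}^{n} k * v^k, v = 1/(1+i)
v = 0.909091
Sum computed term by term:
(Ia)_11 = 32.8913


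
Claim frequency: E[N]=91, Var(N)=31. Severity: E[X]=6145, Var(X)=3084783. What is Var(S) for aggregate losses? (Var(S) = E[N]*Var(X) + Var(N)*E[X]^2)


Var(S) = E[N]*Var(X) + Var(N)*E[X]^2
= 91*3084783 + 31*6145^2
= 280715253 + 1170591775
= 1.4513e+09


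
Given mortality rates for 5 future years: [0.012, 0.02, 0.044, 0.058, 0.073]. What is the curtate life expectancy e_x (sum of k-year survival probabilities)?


e_x = sum_{k=1}^{n} k_p_x
k_p_x values:
  1_p_x = 0.988
  2_p_x = 0.96824
  3_p_x = 0.925637
  4_p_x = 0.87195
  5_p_x = 0.808298
e_x = 4.5621


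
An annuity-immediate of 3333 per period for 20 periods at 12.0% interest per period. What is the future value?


FV = PMT * ((1+i)^n - 1) / i
= 3333 * ((1.12)^20 - 1) / 0.12
= 3333 * (9.646293 - 1) / 0.12
= 240150.7907


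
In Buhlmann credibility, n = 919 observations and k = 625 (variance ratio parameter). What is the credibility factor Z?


Z = n / (n + k)
= 919 / (919 + 625)
= 919 / 1544
= 0.5952


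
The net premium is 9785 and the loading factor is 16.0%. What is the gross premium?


Gross = net * (1 + loading)
= 9785 * (1 + 0.16)
= 9785 * 1.16
= 11350.6


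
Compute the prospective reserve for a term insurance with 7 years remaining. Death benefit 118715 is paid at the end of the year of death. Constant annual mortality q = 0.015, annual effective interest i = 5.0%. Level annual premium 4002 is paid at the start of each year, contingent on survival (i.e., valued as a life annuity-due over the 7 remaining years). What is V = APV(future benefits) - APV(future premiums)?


v = 1/(1+i) = 0.952381
APV(future benefits) per unit = sum_{k=0}^{6} k_p_x * q * v^(k+1) = 0.08323
APV(future benefits) = 118715 * 0.08323 = 9880.6935
Life annuity-due factor ä_{x:7} = sum_{k=0}^{6} k_p_x * v^k = 5.826126
APV(future premiums) = 4002 * 5.826126 = 23316.1562
V = 9880.6935 - 23316.1562
= -13435.4627


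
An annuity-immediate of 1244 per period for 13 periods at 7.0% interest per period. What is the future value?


FV = PMT * ((1+i)^n - 1) / i
= 1244 * ((1.07)^13 - 1) / 0.07
= 1244 * (2.409845 - 1) / 0.07
= 25054.9597


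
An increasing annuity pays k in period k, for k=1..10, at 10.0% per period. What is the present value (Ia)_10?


(Ia)_n = sum_{k=1}^{n} k * v^k, v = 1/(1+i)
v = 0.909091
Sum computed term by term:
(Ia)_10 = 29.0359


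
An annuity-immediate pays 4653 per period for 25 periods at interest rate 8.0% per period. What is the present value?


PV = PMT * (1 - (1+i)^(-n)) / i
= 4653 * (1 - (1+0.08)^(-25)) / 0.08
= 4653 * (1 - 0.146018) / 0.08
= 4653 * 10.674776
= 49669.7336


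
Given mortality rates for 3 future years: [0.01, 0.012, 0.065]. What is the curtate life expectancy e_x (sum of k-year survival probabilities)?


e_x = sum_{k=1}^{n} k_p_x
k_p_x values:
  1_p_x = 0.99
  2_p_x = 0.97812
  3_p_x = 0.914542
e_x = 2.8827


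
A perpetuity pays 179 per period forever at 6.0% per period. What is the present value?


PV = PMT / i
= 179 / 0.06
= 2983.3333


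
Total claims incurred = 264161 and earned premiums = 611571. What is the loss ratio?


Loss ratio = claims / premiums
= 264161 / 611571
= 0.4319


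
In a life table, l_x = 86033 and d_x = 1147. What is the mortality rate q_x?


q_x = d_x / l_x
= 1147 / 86033
= 0.0133


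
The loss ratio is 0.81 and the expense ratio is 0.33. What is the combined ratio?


Combined ratio = loss ratio + expense ratio
= 0.81 + 0.33
= 1.14


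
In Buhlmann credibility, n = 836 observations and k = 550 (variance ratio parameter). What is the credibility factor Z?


Z = n / (n + k)
= 836 / (836 + 550)
= 836 / 1386
= 0.6032


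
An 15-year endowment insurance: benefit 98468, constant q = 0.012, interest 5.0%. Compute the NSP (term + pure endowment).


Term component = 11409.416
Pure endowment = 15_p_x * v^15 * benefit = 0.834361 * 0.481017 * 98468 = 39519.3506
NSP = 50928.7666


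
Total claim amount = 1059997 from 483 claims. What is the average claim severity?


severity = total / number
= 1059997 / 483
= 2194.6108


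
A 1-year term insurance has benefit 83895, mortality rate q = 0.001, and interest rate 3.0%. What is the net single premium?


NSP = benefit * q * v
v = 1/(1+i) = 0.970874
NSP = 83895 * 0.001 * 0.970874
= 81.4515


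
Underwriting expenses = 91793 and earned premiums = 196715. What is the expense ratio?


Expense ratio = expenses / premiums
= 91793 / 196715
= 0.4666


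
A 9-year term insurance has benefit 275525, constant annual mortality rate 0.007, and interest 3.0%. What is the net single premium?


NSP = benefit * sum_{k=0}^{n-1} k_p_x * q * v^(k+1)
With constant q=0.007, v=0.970874
Sum = 0.053075
NSP = 275525 * 0.053075
= 14623.3918


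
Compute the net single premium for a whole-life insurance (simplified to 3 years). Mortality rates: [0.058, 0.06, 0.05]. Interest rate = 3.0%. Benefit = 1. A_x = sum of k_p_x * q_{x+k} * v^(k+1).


v = 0.970874
Year 0: k_p_x=1.0, q=0.058, term=0.056311
Year 1: k_p_x=0.942, q=0.06, term=0.053276
Year 2: k_p_x=0.88548, q=0.05, term=0.040517
A_x = 0.1501


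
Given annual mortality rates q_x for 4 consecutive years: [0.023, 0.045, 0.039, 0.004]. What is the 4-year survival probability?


p_k = 1 - q_k for each year
Survival = product of (1 - q_k)
= 0.977 * 0.955 * 0.961 * 0.996
= 0.8931


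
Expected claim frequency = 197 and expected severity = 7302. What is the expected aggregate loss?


E[S] = E[N] * E[X]
= 197 * 7302
= 1.4385e+06


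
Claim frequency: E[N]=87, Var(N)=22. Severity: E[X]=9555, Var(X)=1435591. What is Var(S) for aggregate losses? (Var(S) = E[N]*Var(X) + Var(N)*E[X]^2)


Var(S) = E[N]*Var(X) + Var(N)*E[X]^2
= 87*1435591 + 22*9555^2
= 124896417 + 2008556550
= 2.1335e+09


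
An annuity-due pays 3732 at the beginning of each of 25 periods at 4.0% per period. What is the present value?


PV_due = PMT * (1-(1+i)^(-n))/i * (1+i)
PV_immediate = 58301.6023
PV_due = 58301.6023 * 1.04
= 60633.6664


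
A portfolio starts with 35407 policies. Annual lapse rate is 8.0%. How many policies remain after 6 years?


remaining = initial * (1 - lapse)^years
= 35407 * (1 - 0.08)^6
= 35407 * 0.606355
= 21469.2115


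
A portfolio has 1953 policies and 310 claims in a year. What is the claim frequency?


frequency = claims / policies
= 310 / 1953
= 0.1587


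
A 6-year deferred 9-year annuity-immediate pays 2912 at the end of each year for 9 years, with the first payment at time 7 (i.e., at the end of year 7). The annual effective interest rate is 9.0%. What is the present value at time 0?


PV at time 6 of the 9-year annuity-immediate:
a_n = 2912 * (1-(1+0.09)^(-9))/0.09 = 17458.159
Discount back 6 years to time 0:
PV = 17458.159 * (1+0.09)^(-6)
= 17458.159 * 0.596267
= 10409.7298


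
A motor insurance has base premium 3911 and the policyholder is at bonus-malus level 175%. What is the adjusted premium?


adjusted = base * BM_level / 100
= 3911 * 175 / 100
= 3911 * 1.75
= 6844.25


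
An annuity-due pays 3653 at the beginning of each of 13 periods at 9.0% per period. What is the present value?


PV_due = PMT * (1-(1+i)^(-n))/i * (1+i)
PV_immediate = 27349.66
PV_due = 27349.66 * 1.09
= 29811.1294


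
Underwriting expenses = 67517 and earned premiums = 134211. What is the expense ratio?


Expense ratio = expenses / premiums
= 67517 / 134211
= 0.5031


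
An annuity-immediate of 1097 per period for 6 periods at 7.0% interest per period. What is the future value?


FV = PMT * ((1+i)^n - 1) / i
= 1097 * ((1.07)^6 - 1) / 0.07
= 1097 * (1.50073 - 1) / 0.07
= 7847.1599


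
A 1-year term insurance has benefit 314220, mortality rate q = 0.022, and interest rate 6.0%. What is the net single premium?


NSP = benefit * q * v
v = 1/(1+i) = 0.943396
NSP = 314220 * 0.022 * 0.943396
= 6521.5472


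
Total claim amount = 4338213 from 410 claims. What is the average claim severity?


severity = total / number
= 4338213 / 410
= 10581.0073


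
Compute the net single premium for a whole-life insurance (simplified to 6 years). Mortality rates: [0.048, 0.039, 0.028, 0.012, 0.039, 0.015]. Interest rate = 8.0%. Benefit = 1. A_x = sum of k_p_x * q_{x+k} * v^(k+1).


v = 0.925926
Year 0: k_p_x=1.0, q=0.048, term=0.044444
Year 1: k_p_x=0.952, q=0.039, term=0.031831
Year 2: k_p_x=0.914872, q=0.028, term=0.020335
Year 3: k_p_x=0.889256, q=0.012, term=0.007844
Year 4: k_p_x=0.878585, q=0.039, term=0.02332
Year 5: k_p_x=0.84432, q=0.015, term=0.007981
A_x = 0.1358


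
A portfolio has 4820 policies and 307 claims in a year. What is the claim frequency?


frequency = claims / policies
= 307 / 4820
= 0.0637


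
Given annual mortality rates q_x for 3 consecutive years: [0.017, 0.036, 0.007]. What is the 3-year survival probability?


p_k = 1 - q_k for each year
Survival = product of (1 - q_k)
= 0.983 * 0.964 * 0.993
= 0.941


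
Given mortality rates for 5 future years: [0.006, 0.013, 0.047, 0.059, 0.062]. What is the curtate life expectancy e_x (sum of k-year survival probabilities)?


e_x = sum_{k=1}^{n} k_p_x
k_p_x values:
  1_p_x = 0.994
  2_p_x = 0.981078
  3_p_x = 0.934967
  4_p_x = 0.879804
  5_p_x = 0.825256
e_x = 4.6151


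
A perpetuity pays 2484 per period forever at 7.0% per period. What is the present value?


PV = PMT / i
= 2484 / 0.07
= 35485.7143


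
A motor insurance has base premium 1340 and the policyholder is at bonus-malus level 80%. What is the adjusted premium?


adjusted = base * BM_level / 100
= 1340 * 80 / 100
= 1340 * 0.8
= 1072.0


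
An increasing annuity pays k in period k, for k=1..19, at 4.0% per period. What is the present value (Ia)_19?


(Ia)_n = sum_{k=1}^{n} k * v^k, v = 1/(1+i)
v = 0.961538
Sum computed term by term:
(Ia)_19 = 116.0273


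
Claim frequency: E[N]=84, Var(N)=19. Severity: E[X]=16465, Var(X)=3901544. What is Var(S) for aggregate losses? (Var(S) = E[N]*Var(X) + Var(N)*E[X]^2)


Var(S) = E[N]*Var(X) + Var(N)*E[X]^2
= 84*3901544 + 19*16465^2
= 327729696 + 5150828275
= 5.4786e+09


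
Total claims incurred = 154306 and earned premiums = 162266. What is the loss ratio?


Loss ratio = claims / premiums
= 154306 / 162266
= 0.9509


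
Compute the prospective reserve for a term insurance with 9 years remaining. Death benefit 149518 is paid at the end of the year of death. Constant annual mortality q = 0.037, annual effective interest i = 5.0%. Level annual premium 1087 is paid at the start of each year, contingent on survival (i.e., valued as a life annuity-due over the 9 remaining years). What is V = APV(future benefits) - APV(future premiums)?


v = 1/(1+i) = 0.952381
APV(future benefits) per unit = sum_{k=0}^{8} k_p_x * q * v^(k+1) = 0.230026
APV(future benefits) = 149518 * 0.230026 = 34393.0905
Life annuity-due factor ä_{x:9} = sum_{k=0}^{8} k_p_x * v^k = 6.527777
APV(future premiums) = 1087 * 6.527777 = 7095.6934
V = 34393.0905 - 7095.6934
= 27297.3971


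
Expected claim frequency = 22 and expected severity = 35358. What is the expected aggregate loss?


E[S] = E[N] * E[X]
= 22 * 35358
= 777876


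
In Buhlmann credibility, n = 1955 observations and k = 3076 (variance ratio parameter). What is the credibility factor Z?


Z = n / (n + k)
= 1955 / (1955 + 3076)
= 1955 / 5031
= 0.3886


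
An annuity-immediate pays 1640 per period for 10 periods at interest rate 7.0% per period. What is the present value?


PV = PMT * (1 - (1+i)^(-n)) / i
= 1640 * (1 - (1+0.07)^(-10)) / 0.07
= 1640 * (1 - 0.508349) / 0.07
= 1640 * 7.023582
= 11518.6737


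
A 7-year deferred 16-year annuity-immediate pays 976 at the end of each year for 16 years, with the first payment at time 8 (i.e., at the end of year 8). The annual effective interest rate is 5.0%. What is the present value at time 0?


PV at time 7 of the 16-year annuity-immediate:
a_n = 976 * (1-(1+0.05)^(-16))/0.05 = 10577.6631
Discount back 7 years to time 0:
PV = 10577.6631 * (1+0.05)^(-7)
= 10577.6631 * 0.710681
= 7517.3477


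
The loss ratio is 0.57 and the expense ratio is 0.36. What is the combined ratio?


Combined ratio = loss ratio + expense ratio
= 0.57 + 0.36
= 0.93


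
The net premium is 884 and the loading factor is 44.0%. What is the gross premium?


Gross = net * (1 + loading)
= 884 * (1 + 0.44)
= 884 * 1.44
= 1272.96


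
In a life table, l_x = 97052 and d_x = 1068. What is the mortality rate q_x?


q_x = d_x / l_x
= 1068 / 97052
= 0.011


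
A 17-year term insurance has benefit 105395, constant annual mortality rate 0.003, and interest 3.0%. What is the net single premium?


NSP = benefit * sum_{k=0}^{n-1} k_p_x * q * v^(k+1)
With constant q=0.003, v=0.970874
Sum = 0.038646
NSP = 105395 * 0.038646
= 4073.132


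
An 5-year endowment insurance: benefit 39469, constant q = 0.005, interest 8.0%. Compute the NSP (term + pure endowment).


Term component = 780.7017
Pure endowment = 5_p_x * v^5 * benefit = 0.975249 * 0.680583 * 39469 = 26197.0717
NSP = 26977.7734


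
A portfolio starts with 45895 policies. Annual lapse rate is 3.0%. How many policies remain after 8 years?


remaining = initial * (1 - lapse)^years
= 45895 * (1 - 0.03)^8
= 45895 * 0.783743
= 35969.9015


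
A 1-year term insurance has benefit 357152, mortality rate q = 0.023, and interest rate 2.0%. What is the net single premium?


NSP = benefit * q * v
v = 1/(1+i) = 0.980392
NSP = 357152 * 0.023 * 0.980392
= 8053.4275


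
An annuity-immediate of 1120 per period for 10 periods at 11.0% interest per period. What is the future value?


FV = PMT * ((1+i)^n - 1) / i
= 1120 * ((1.11)^10 - 1) / 0.11
= 1120 * (2.839421 - 1) / 0.11
= 18728.65


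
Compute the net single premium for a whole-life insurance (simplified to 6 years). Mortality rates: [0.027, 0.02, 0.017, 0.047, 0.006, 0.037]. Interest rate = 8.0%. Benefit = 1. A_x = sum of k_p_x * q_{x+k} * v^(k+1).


v = 0.925926
Year 0: k_p_x=1.0, q=0.027, term=0.025
Year 1: k_p_x=0.973, q=0.02, term=0.016684
Year 2: k_p_x=0.95354, q=0.017, term=0.012868
Year 3: k_p_x=0.93733, q=0.047, term=0.032381
Year 4: k_p_x=0.893275, q=0.006, term=0.003648
Year 5: k_p_x=0.887916, q=0.037, term=0.020703
A_x = 0.1113


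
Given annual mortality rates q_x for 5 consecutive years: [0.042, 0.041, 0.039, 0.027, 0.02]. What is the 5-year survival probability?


p_k = 1 - q_k for each year
Survival = product of (1 - q_k)
= 0.958 * 0.959 * 0.961 * 0.973 * 0.98
= 0.8419


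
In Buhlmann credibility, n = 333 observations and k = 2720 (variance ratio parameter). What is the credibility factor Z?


Z = n / (n + k)
= 333 / (333 + 2720)
= 333 / 3053
= 0.1091


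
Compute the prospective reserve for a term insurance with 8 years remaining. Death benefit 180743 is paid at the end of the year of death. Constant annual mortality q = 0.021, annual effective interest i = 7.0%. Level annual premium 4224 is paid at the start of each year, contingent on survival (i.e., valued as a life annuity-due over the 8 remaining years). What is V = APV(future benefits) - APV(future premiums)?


v = 1/(1+i) = 0.934579
APV(future benefits) per unit = sum_{k=0}^{7} k_p_x * q * v^(k+1) = 0.117433
APV(future benefits) = 180743 * 0.117433 = 21225.1715
Life annuity-due factor ä_{x:8} = sum_{k=0}^{7} k_p_x * v^k = 5.983485
APV(future premiums) = 4224 * 5.983485 = 25274.2405
V = 21225.1715 - 25274.2405
= -4049.069


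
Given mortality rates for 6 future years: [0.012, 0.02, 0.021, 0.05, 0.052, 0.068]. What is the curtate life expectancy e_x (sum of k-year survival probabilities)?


e_x = sum_{k=1}^{n} k_p_x
k_p_x values:
  1_p_x = 0.988
  2_p_x = 0.96824
  3_p_x = 0.947907
  4_p_x = 0.900512
  5_p_x = 0.853685
  6_p_x = 0.795634
e_x = 5.454


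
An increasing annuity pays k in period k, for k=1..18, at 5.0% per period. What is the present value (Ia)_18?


(Ia)_n = sum_{k=1}^{n} k * v^k, v = 1/(1+i)
v = 0.952381
Sum computed term by term:
(Ia)_18 = 95.8939


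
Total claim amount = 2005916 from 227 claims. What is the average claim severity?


severity = total / number
= 2005916 / 227
= 8836.6344


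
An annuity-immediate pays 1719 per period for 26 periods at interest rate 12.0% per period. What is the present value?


PV = PMT * (1 - (1+i)^(-n)) / i
= 1719 * (1 - (1+0.12)^(-26)) / 0.12
= 1719 * (1 - 0.052521) / 0.12
= 1719 * 7.89566
= 13572.6394


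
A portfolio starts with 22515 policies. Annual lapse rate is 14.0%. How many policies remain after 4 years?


remaining = initial * (1 - lapse)^years
= 22515 * (1 - 0.14)^4
= 22515 * 0.547008
= 12315.8887


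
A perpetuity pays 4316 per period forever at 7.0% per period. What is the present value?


PV = PMT / i
= 4316 / 0.07
= 61657.1429


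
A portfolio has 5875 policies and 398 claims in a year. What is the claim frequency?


frequency = claims / policies
= 398 / 5875
= 0.0677


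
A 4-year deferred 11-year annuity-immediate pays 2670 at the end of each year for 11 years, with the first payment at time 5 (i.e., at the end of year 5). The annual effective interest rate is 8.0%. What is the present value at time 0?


PV at time 4 of the 11-year annuity-immediate:
a_n = 2670 * (1-(1+0.08)^(-11))/0.08 = 19061.0346
Discount back 4 years to time 0:
PV = 19061.0346 * (1+0.08)^(-4)
= 19061.0346 * 0.73503
= 14010.4294


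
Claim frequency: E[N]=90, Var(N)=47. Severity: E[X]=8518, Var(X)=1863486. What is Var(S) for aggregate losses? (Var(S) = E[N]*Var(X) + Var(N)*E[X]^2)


Var(S) = E[N]*Var(X) + Var(N)*E[X]^2
= 90*1863486 + 47*8518^2
= 167713740 + 3410147228
= 3.5779e+09


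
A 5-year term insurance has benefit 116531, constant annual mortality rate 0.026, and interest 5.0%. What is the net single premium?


NSP = benefit * sum_{k=0}^{n-1} k_p_x * q * v^(k+1)
With constant q=0.026, v=0.952381
Sum = 0.107138
NSP = 116531 * 0.107138
= 12484.855


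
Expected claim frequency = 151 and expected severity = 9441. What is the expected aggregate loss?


E[S] = E[N] * E[X]
= 151 * 9441
= 1.4256e+06


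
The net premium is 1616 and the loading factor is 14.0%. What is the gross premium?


Gross = net * (1 + loading)
= 1616 * (1 + 0.14)
= 1616 * 1.14
= 1842.24


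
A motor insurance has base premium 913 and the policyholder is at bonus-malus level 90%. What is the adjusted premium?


adjusted = base * BM_level / 100
= 913 * 90 / 100
= 913 * 0.9
= 821.7


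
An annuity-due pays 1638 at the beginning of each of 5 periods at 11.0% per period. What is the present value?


PV_due = PMT * (1-(1+i)^(-n))/i * (1+i)
PV_immediate = 6053.8793
PV_due = 6053.8793 * 1.11
= 6719.806


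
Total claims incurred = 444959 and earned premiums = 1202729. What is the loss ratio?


Loss ratio = claims / premiums
= 444959 / 1202729
= 0.37


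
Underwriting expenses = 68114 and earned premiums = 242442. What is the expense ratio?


Expense ratio = expenses / premiums
= 68114 / 242442
= 0.2809


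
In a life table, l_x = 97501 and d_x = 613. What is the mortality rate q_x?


q_x = d_x / l_x
= 613 / 97501
= 0.0063


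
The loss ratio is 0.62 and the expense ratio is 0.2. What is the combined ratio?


Combined ratio = loss ratio + expense ratio
= 0.62 + 0.2
= 0.82


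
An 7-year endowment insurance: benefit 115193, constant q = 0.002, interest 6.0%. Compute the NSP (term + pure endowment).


Term component = 1279.0065
Pure endowment = 7_p_x * v^7 * benefit = 0.986084 * 0.665057 * 115193 = 75543.799
NSP = 76822.8055


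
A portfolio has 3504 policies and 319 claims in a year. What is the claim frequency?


frequency = claims / policies
= 319 / 3504
= 0.091


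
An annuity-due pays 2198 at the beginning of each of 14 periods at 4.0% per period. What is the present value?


PV_due = PMT * (1-(1+i)^(-n))/i * (1+i)
PV_immediate = 23217.7442
PV_due = 23217.7442 * 1.04
= 24146.454


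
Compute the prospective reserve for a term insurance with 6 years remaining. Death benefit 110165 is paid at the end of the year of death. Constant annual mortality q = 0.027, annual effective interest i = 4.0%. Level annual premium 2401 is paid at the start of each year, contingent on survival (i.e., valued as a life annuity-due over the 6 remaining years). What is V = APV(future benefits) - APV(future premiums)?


v = 1/(1+i) = 0.961538
APV(future benefits) per unit = sum_{k=0}^{5} k_p_x * q * v^(k+1) = 0.132735
APV(future benefits) = 110165 * 0.132735 = 14622.7414
Life annuity-due factor ä_{x:6} = sum_{k=0}^{5} k_p_x * v^k = 5.112752
APV(future premiums) = 2401 * 5.112752 = 12275.7178
V = 14622.7414 - 12275.7178
= 2347.0236


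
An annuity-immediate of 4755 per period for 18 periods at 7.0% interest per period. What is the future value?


FV = PMT * ((1+i)^n - 1) / i
= 4755 * ((1.07)^18 - 1) / 0.07
= 4755 * (3.379932 - 1) / 0.07
= 161665.3996


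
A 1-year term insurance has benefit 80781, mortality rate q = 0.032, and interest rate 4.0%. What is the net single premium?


NSP = benefit * q * v
v = 1/(1+i) = 0.961538
NSP = 80781 * 0.032 * 0.961538
= 2485.5692


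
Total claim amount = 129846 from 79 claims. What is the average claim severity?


severity = total / number
= 129846 / 79
= 1643.6203


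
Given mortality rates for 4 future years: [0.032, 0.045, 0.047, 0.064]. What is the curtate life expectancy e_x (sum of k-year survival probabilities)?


e_x = sum_{k=1}^{n} k_p_x
k_p_x values:
  1_p_x = 0.968
  2_p_x = 0.92444
  3_p_x = 0.880991
  4_p_x = 0.824608
e_x = 3.598


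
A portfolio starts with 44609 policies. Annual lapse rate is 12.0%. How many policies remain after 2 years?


remaining = initial * (1 - lapse)^years
= 44609 * (1 - 0.12)^2
= 44609 * 0.7744
= 34545.2096


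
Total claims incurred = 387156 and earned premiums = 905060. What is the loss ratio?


Loss ratio = claims / premiums
= 387156 / 905060
= 0.4278


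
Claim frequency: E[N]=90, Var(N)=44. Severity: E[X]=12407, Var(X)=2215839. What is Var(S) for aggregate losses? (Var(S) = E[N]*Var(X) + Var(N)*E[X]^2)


Var(S) = E[N]*Var(X) + Var(N)*E[X]^2
= 90*2215839 + 44*12407^2
= 199425510 + 6773080556
= 6.9725e+09


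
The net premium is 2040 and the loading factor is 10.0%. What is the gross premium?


Gross = net * (1 + loading)
= 2040 * (1 + 0.1)
= 2040 * 1.1
= 2244.0


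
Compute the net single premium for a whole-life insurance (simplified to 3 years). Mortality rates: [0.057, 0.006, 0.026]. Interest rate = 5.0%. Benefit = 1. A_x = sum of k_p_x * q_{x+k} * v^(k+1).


v = 0.952381
Year 0: k_p_x=1.0, q=0.057, term=0.054286
Year 1: k_p_x=0.943, q=0.006, term=0.005132
Year 2: k_p_x=0.937342, q=0.026, term=0.021052
A_x = 0.0805
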